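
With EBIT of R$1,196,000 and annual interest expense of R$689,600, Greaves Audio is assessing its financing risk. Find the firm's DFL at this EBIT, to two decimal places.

2.36

Interest = R$689,600.00.
DFL = EBIT ÷ (EBIT − I) = R$1,196,000 ÷ (R$1,196,000 − R$689,600.00) = R$1,196,000 ÷ R$506,400.00 = 2.3618.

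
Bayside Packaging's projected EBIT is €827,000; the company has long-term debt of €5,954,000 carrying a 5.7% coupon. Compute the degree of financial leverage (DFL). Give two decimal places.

Annual interest charges come to €339,378.00.
DFL = EBIT ÷ (EBIT − I) = €827,000 ÷ (€827,000 − €339,378.00) = €827,000 ÷ €487,622.00 = 1.6960.

1.70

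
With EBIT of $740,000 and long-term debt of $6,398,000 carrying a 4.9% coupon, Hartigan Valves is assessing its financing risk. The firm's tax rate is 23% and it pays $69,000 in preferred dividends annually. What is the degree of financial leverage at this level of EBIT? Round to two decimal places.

Interest = $313,502.00.
Preferred dividends grossed up pre-tax: $69,000 / (1 − 0.23) = $89,610.39.
DFL = EBIT ÷ [EBIT − I − D_p/(1−t)] = $740,000 ÷ [$740,000 − $313,502.00 − $89,610.39] = $740,000 ÷ $336,887.61 = 2.1966.

2.20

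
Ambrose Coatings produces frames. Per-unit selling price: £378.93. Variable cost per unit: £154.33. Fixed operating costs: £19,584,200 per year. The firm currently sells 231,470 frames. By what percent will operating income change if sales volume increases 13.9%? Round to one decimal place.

+22.3%

Total contribution margin = 231,470 × £224.60 = £51,988,162.00.
Operating income = contribution − fixed costs = £51,988,162.00 − £19,584,200 = £32,403,962.00.
So DOL = total CM / EBIT = £51,988,162.00 / £32,403,962.00 = 1.6044.
%ΔEBIT = DOL × %ΔSales = 1.6044 × +13.9% = +22.3%.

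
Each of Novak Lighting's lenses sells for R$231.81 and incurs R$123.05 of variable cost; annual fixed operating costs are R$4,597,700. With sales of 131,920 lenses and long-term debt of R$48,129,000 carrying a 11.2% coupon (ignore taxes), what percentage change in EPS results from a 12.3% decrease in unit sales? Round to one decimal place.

Contribution at this volume is 131,920 × R$108.76 = R$14,347,619.20.
EBIT = R$14,347,619.20 − R$4,597,700 = R$9,749,919.20.
Interest = R$5,390,448.00, so EBIT − I = R$4,359,471.20.
DCL = total CM / (EBIT − I) = R$14,347,619.20 / R$4,359,471.20 = 3.2911.
%ΔEPS = DCL × %ΔSales = 3.2911 × -12.3% = -40.5%.

-40.5%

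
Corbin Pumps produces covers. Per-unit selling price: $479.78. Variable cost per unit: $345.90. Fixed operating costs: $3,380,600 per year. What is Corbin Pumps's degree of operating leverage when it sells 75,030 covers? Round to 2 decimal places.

At 75,030 units, contribution = 75,030 × $133.88 = $10,045,016.40.
Subtracting fixed costs: EBIT = $10,045,016.40 − $3,380,600 = $6,664,416.40.
Degree of operating leverage = $10,045,016.40 / $6,664,416.40 = 1.5073.

1.51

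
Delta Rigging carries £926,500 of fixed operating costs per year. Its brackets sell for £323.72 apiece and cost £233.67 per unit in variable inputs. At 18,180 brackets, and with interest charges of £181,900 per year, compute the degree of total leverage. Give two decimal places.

Total contribution margin = 18,180 × £90.05 = £1,637,109.00.
Operating income = contribution − fixed costs = £1,637,109.00 − £926,500 = £710,609.00. Interest = £181,900.00.
DOL = £1,637,109.00 ÷ £710,609.00 = 2.3038; DFL = £710,609.00 ÷ £528,709.00 = 1.3440.
Combined leverage = 2.3038 × 1.3440 = 3.0963.

3.10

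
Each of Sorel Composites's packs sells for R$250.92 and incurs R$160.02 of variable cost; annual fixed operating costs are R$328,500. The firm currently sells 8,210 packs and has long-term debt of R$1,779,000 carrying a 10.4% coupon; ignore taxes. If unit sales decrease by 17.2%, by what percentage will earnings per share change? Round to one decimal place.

Total contribution margin = 8,210 × R$90.90 = R$746,289.00.
Subtracting fixed costs: EBIT = R$746,289.00 − R$328,500 = R$417,789.00.
Interest = R$185,016.00, so EBIT − I = R$232,773.00.
Degree of combined leverage = contribution ÷ (EBIT − I) = R$746,289.00 ÷ R$232,773.00 = 3.2061.
%ΔEPS = DCL × %ΔSales = 3.2061 × -17.2% = -55.1%.

-55.1%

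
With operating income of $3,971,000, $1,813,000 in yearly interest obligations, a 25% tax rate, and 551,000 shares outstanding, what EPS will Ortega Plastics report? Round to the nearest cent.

Interest = $1,813,000.00, so EBT = $3,971,000 − $1,813,000.00 = $2,158,000.00.
Net income = $2,158,000.00 × (1 − 0.25) = $1,618,500.00.
EPS = $1,618,500.00 ÷ 551,000 = $2.94.

$2.94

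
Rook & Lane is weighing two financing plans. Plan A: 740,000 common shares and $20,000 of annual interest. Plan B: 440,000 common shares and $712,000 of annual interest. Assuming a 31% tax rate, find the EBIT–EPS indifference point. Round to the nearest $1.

Set EPS_A = EPS_B: (EBIT − $20,000)(1 − 0.31) ÷ 740,000 = (EBIT − $712,000)(1 − 0.31) ÷ 440,000.
Cancelling (1 − t) and cross-multiplying: 440,000·(EBIT − 20,000) = 740,000·(EBIT − 712,000).
Solving, EBIT = (712,000·740,000 − 20,000·440,000) / (740,000 − 440,000) = 518,080,000,000 / 300,000 = 1,726,933.33.

$1,726,933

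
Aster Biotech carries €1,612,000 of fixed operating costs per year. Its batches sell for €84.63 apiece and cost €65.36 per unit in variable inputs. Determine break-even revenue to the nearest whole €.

CM per unit = €84.63 − €65.36 = €19.27; CM ratio = €19.27 / €84.63 = 0.2277.
Break-even sales = FC ÷ CM ratio = €1,612,000 × €84.63 / €19.27 = €7,079,583.

€7,079,583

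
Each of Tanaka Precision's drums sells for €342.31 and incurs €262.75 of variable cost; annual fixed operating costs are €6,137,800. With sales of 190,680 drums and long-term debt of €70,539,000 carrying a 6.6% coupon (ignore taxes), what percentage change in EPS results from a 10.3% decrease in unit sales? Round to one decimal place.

-35.7%

Total contribution margin = 190,680 × €79.56 = €15,170,500.80.
Subtracting fixed costs: EBIT = €15,170,500.80 − €6,137,800 = €9,032,700.80.
After interest of €4,655,574.00, pre-tax earnings = €4,377,126.80.
Degree of combined leverage = contribution ÷ (EBIT − I) = €15,170,500.80 ÷ €4,377,126.80 = 3.4659.
%ΔEPS = DCL × %ΔSales = 3.4659 × -10.3% = -35.7%.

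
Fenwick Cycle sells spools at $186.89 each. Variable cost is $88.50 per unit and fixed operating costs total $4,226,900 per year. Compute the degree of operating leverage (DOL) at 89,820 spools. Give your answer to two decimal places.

Total contribution margin = 89,820 × $98.39 = $8,837,389.80.
Subtracting fixed costs: EBIT = $8,837,389.80 − $4,226,900 = $4,610,489.80.
DOL = contribution ÷ EBIT = $8,837,389.80 ÷ $4,610,489.80 = 1.9168.

1.92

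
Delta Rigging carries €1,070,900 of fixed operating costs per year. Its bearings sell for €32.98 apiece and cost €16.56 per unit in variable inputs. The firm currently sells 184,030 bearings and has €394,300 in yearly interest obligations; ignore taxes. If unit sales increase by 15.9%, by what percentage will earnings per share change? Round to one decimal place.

+30.9%

At 184,030 units, contribution = 184,030 × €16.42 = €3,021,772.60.
Subtracting fixed costs: EBIT = €3,021,772.60 − €1,070,900 = €1,950,872.60.
Interest = €394,300.00, so EBIT − I = €1,556,572.60.
DCL = total CM / (EBIT − I) = €3,021,772.60 / €1,556,572.60 = 1.9413.
EPS therefore changes by 1.9413 × (+15.9%) = +30.9%.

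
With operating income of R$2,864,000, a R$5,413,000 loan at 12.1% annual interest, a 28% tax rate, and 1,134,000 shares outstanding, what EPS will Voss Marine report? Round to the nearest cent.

Interest = R$654,973.00, so EBT = R$2,864,000 − R$654,973.00 = R$2,209,027.00.
Net income = R$2,209,027.00 × (1 − 0.28) = R$1,590,499.44.
EPS = R$1,590,499.44 ÷ 1,134,000 = R$1.40.

R$1.40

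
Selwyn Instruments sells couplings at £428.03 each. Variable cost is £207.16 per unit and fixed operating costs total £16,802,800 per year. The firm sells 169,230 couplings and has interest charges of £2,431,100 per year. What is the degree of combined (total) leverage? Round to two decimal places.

2.06

Contribution at this volume is 169,230 × £220.87 = £37,377,830.10.
EBIT = £37,377,830.10 − £16,802,800 = £20,575,030.10. Interest = £2,431,100.00.
DOL = £37,377,830.10 ÷ £20,575,030.10 = 1.8167; DFL = £20,575,030.10 ÷ £18,143,930.10 = 1.1340.
Combined leverage = 1.8167 × 1.1340 = 2.0601.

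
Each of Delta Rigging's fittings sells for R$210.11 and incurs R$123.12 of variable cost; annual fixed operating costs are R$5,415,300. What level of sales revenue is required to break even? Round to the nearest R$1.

R$13,079,764

CM per unit = R$210.11 − R$123.12 = R$86.99; CM ratio = R$86.99 / R$210.11 = 0.4140.
Break-even revenue = fixed costs × price ÷ CM = R$5,415,300 × R$210.11 ÷ R$86.99 = R$13,079,764.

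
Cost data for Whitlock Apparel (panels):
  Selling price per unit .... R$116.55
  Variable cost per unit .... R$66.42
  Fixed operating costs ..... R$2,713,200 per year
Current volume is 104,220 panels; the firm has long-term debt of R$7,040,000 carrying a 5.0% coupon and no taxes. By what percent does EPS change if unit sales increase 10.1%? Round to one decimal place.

Total contribution margin = 104,220 × R$50.13 = R$5,224,548.60.
Operating income = contribution − fixed costs = R$5,224,548.60 − R$2,713,200 = R$2,511,348.60.
After interest of R$352,000.00, pre-tax earnings = R$2,159,348.60.
Degree of combined leverage = contribution ÷ (EBIT − I) = R$5,224,548.60 ÷ R$2,159,348.60 = 2.4195.
%ΔEPS = DCL × %ΔSales = 2.4195 × +10.1% = +24.4%.

+24.4%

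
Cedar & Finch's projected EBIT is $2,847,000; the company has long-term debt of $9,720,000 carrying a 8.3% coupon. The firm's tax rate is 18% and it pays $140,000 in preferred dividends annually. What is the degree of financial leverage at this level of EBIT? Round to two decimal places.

1.52

Annual interest charges come to $806,760.00.
Preferred dividends grossed up pre-tax: $140,000 / (1 − 0.18) = $170,731.71.
DFL = EBIT ÷ [EBIT − I − D_p/(1−t)] = $2,847,000 ÷ [$2,847,000 − $806,760.00 − $170,731.71] = $2,847,000 ÷ $1,869,508.29 = 1.5229.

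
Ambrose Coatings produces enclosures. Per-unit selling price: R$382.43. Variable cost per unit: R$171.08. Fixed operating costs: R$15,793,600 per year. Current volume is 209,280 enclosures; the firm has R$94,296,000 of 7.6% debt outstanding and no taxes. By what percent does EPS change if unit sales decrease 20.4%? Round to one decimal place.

At 209,280 units, contribution = 209,280 × R$211.35 = R$44,231,328.00.
Subtracting fixed costs: EBIT = R$44,231,328.00 − R$15,793,600 = R$28,437,728.00.
After interest of R$7,166,496.00, pre-tax earnings = R$21,271,232.00.
Degree of combined leverage = contribution ÷ (EBIT − I) = R$44,231,328.00 ÷ R$21,271,232.00 = 2.0794.
EPS therefore changes by 2.0794 × (-20.4%) = -42.4%.

-42.4%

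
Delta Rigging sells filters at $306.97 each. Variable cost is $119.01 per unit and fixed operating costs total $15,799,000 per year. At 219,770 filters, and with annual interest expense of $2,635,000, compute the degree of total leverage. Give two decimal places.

Total contribution margin = 219,770 × $187.96 = $41,307,969.20.
Subtracting fixed costs: EBIT = $41,307,969.20 − $15,799,000 = $25,508,969.20. Interest = $2,635,000.00.
DOL = $41,307,969.20 ÷ $25,508,969.20 = 1.6194; DFL = $25,508,969.20 ÷ $22,873,969.20 = 1.1152.
Combined leverage = 1.6194 × 1.1152 = 1.8060.

1.81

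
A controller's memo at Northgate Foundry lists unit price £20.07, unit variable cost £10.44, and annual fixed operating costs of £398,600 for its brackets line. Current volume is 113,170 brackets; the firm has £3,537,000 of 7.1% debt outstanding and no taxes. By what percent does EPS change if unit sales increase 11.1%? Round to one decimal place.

Contribution at this volume is 113,170 × £9.63 = £1,089,827.10.
EBIT = £1,089,827.10 − £398,600 = £691,227.10.
After interest of £251,127.00, pre-tax earnings = £440,100.10.
Degree of combined leverage = contribution ÷ (EBIT − I) = £1,089,827.10 ÷ £440,100.10 = 2.4763.
%ΔEPS = DCL × %ΔSales = 2.4763 × +11.1% = +27.5%.

+27.5%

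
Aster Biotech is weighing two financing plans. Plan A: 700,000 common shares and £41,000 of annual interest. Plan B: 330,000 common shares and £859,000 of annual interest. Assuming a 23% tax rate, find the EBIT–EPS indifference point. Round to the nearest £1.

£1,588,568

At indifference, (EBIT − 41,000)(1 − t)/700,000 = (EBIT − 859,000)(1 − t)/330,000.
Cancelling (1 − t) and cross-multiplying: 330,000·(EBIT − 41,000) = 700,000·(EBIT − 859,000).
Solving, EBIT = (859,000·700,000 − 41,000·330,000) / (700,000 − 330,000) = 587,770,000,000 / 370,000 = 1,588,567.57.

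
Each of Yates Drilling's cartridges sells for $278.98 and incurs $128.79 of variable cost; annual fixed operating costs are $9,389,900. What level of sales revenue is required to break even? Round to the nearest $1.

$17,441,869

Contribution margin per unit = $278.98 − $128.79 = $150.19, a CM ratio of $150.19 ÷ $278.98 = 0.5384.
Break-even sales = FC ÷ CM ratio = $9,389,900 × $278.98 / $150.19 = $17,441,869.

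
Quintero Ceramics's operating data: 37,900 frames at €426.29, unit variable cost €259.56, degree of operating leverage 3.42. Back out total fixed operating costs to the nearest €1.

€4,471,387

Contribution at this volume is 37,900 × €166.73 = €6,319,067.00.
Since DOL = CM ÷ EBIT, EBIT = €6,319,067.00 ÷ 3.42 = €1,847,680.41.
And FC = contribution − EBIT = €6,319,067.00 − €1,847,680.41 = €4,471,387.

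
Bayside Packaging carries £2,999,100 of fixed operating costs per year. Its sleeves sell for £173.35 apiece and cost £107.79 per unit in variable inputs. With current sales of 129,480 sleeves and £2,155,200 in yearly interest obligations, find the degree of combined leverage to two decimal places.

2.55

Total contribution margin = 129,480 × £65.56 = £8,488,708.80.
EBIT = £8,488,708.80 − £2,999,100 = £5,489,608.80. Interest = £2,155,200.00, so EBIT − I = £3,334,408.80.
DCL = contribution ÷ (EBIT − I) = £8,488,708.80 ÷ £3,334,408.80 = 2.5458.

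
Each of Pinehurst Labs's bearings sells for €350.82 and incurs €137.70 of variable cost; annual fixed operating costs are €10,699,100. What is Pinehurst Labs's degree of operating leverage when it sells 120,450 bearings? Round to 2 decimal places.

Contribution at this volume is 120,450 × €213.12 = €25,670,304.00.
Operating income = contribution − fixed costs = €25,670,304.00 − €10,699,100 = €14,971,204.00.
So DOL = total CM / EBIT = €25,670,304.00 / €14,971,204.00 = 1.7146.

1.71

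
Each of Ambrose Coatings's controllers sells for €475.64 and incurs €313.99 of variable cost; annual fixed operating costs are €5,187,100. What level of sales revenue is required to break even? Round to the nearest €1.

CM per unit = €475.64 − €313.99 = €161.65; CM ratio = €161.65 / €475.64 = 0.3399.
Break-even revenue = fixed costs × price ÷ CM = €5,187,100 × €475.64 ÷ €161.65 = €15,262,556.

€15,262,556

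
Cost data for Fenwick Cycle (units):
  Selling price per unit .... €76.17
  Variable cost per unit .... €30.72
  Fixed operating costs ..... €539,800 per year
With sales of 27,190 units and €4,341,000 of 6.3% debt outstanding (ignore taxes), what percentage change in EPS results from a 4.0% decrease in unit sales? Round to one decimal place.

Contribution at this volume is 27,190 × €45.45 = €1,235,785.50.
Operating income = contribution − fixed costs = €1,235,785.50 − €539,800 = €695,985.50.
Interest = €273,483.00, so EBIT − I = €422,502.50.
DCL = total CM / (EBIT − I) = €1,235,785.50 / €422,502.50 = 2.9249.
EPS therefore changes by 2.9249 × (-4.0%) = -11.7%.

-11.7%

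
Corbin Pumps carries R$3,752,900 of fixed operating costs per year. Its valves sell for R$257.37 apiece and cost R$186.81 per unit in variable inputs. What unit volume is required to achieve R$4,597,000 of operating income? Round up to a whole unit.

118,338 valves

Each unit contributes R$257.37 − R$186.81 = R$70.56.
Need Q such that Q × R$70.56 − R$3,752,900 = R$4,597,000, i.e. Q = R$8,349,900 / R$70.56 = 118,337.59 → 118,338.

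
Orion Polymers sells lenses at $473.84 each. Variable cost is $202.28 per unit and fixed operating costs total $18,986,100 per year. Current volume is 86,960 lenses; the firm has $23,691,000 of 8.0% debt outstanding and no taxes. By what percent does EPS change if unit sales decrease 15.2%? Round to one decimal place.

-131.3%

At 86,960 units, contribution = 86,960 × $271.56 = $23,614,857.60.
EBIT = $23,614,857.60 − $18,986,100 = $4,628,757.60.
After interest of $1,895,280.00, pre-tax earnings = $2,733,477.60.
DCL = total CM / (EBIT − I) = $23,614,857.60 / $2,733,477.60 = 8.6391.
%ΔEPS = DCL × %ΔSales = 8.6391 × -15.2% = -131.3%.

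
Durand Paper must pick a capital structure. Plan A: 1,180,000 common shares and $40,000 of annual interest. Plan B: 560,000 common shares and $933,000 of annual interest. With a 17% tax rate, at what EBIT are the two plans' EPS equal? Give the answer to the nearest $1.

Set EPS_A = EPS_B: (EBIT − $40,000)(1 − 0.17) ÷ 1,180,000 = (EBIT − $933,000)(1 − 0.17) ÷ 560,000.
The (1 − t) factor cancels: (EBIT − 40,000) × 560,000 = (EBIT − 933,000) × 1,180,000.
Solving, EBIT = (933,000·1,180,000 − 40,000·560,000) / (1,180,000 − 560,000) = 1,078,540,000,000 / 620,000 = 1,739,580.65.

$1,739,581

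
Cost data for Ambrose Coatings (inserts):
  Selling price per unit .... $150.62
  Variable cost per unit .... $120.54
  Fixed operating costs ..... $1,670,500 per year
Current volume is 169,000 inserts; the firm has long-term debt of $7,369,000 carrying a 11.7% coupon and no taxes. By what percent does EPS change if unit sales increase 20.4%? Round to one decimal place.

+40.7%

At 169,000 units, contribution = 169,000 × $30.08 = $5,083,520.00.
Subtracting fixed costs: EBIT = $5,083,520.00 − $1,670,500 = $3,413,020.00.
After interest of $862,173.00, pre-tax earnings = $2,550,847.00.
Degree of combined leverage = contribution ÷ (EBIT − I) = $5,083,520.00 ÷ $2,550,847.00 = 1.9929.
%ΔEPS = DCL × %ΔSales = 1.9929 × +20.4% = +40.7%.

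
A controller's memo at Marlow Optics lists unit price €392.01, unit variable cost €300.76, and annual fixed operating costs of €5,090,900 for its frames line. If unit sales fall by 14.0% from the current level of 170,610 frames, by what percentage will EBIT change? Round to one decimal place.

Total contribution margin = 170,610 × €91.25 = €15,568,162.50.
Subtracting fixed costs: EBIT = €15,568,162.50 − €5,090,900 = €10,477,262.50.
Degree of operating leverage = €15,568,162.50 / €10,477,262.50 = 1.4859.
Operating income changes by 1.4859 × -14.0% = -20.8%.

-20.8%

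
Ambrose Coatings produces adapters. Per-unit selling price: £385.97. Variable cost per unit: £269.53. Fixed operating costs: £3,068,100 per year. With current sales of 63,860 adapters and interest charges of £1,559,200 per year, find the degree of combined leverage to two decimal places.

2.65

At 63,860 units, contribution = 63,860 × £116.44 = £7,435,858.40.
Subtracting fixed costs: EBIT = £7,435,858.40 − £3,068,100 = £4,367,758.40. Interest = £1,559,200.00, so EBIT − I = £2,808,558.40.
Degree of total leverage = total CM / (EBIT − interest) = £7,435,858.40 / £2,808,558.40 = 2.6476.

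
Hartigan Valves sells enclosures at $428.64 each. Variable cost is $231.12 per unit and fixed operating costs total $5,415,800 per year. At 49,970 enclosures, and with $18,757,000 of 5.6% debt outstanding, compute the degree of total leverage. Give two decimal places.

2.90

At 49,970 units, contribution = 49,970 × $197.52 = $9,870,074.40.
Operating income = contribution − fixed costs = $9,870,074.40 − $5,415,800 = $4,454,274.40. Interest = $1,050,392.00.
DOL = $9,870,074.40 ÷ $4,454,274.40 = 2.2159; DFL = $4,454,274.40 ÷ $3,403,882.40 = 1.3086.
Combined leverage = 2.2159 × 1.3086 = 2.8997.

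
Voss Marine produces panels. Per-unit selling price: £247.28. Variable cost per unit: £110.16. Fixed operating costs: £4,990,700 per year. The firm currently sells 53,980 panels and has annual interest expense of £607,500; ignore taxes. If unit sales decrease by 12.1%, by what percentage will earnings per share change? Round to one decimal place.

-49.7%

At 53,980 units, contribution = 53,980 × £137.12 = £7,401,737.60.
EBIT = £7,401,737.60 − £4,990,700 = £2,411,037.60.
After interest of £607,500.00, pre-tax earnings = £1,803,537.60.
Degree of combined leverage = contribution ÷ (EBIT − I) = £7,401,737.60 ÷ £1,803,537.60 = 4.1040.
EPS therefore changes by 4.1040 × (-12.1%) = -49.7%.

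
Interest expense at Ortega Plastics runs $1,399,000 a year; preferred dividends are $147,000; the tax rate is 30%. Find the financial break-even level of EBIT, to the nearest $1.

$1,609,000

Preferred dividends are paid after tax, so their pre-tax equivalent is $147,000 ÷ (1 − 0.30) = $210,000.00.
EPS = 0 when EBIT covers interest plus the pre-tax preferred burden: $1,399,000 + $210,000.00 = $1,609,000.00.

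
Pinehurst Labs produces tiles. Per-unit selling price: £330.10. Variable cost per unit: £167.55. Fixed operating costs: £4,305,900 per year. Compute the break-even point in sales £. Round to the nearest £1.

£8,744,248

CM per unit = £330.10 − £167.55 = £162.55; CM ratio = £162.55 / £330.10 = 0.4924.
Break-even sales = FC ÷ CM ratio = £4,305,900 × £330.10 / £162.55 = £8,744,248.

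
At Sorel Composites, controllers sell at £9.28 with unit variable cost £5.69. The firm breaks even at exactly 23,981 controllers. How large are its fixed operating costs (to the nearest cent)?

Unit CM = price − variable cost = £9.28 − £5.69 = £3.59.
Fixed costs = break-even units × CM = 23,981 × £3.59 = £86,091.79.

£86,091.79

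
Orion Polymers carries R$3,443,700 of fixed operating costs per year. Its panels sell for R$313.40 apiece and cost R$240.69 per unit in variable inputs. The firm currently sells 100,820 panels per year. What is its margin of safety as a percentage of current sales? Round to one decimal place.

Contribution margin per unit = R$313.40 − R$240.69 = R$72.71. Break-even units = R$3,443,700 ÷ R$72.71 = 47,362.12; break-even revenue = 47,362.12 × R$313.40 = R$14,843,289.51.
Actual sales revenue = 100,820 × R$313.40 = R$31,596,988.00.
Margin of safety = (R$31,596,988.00 − R$14,843,289.51) ÷ R$31,596,988.00 = 53.0%.

53.0%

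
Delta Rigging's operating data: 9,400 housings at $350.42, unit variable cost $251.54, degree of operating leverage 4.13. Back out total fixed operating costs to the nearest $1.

$704,418

Contribution at this volume is 9,400 × $98.88 = $929,472.00.
Since DOL = CM ÷ EBIT, EBIT = $929,472.00 ÷ 4.13 = $225,053.75.
And FC = contribution − EBIT = $929,472.00 − $225,053.75 = $704,418.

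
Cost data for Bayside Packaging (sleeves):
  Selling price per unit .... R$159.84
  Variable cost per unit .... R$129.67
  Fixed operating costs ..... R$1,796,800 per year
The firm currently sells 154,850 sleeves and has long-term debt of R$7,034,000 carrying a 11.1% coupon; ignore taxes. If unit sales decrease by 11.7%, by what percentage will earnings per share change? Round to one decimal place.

-26.1%

Total contribution margin = 154,850 × R$30.17 = R$4,671,824.50.
Subtracting fixed costs: EBIT = R$4,671,824.50 − R$1,796,800 = R$2,875,024.50.
Interest = R$780,774.00, so EBIT − I = R$2,094,250.50.
DCL = total CM / (EBIT − I) = R$4,671,824.50 / R$2,094,250.50 = 2.2308.
EPS therefore changes by 2.2308 × (-11.7%) = -26.1%.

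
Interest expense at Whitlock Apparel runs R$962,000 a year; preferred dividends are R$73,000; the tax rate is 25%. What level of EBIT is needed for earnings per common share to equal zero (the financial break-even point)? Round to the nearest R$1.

R$1,059,333

Preferred dividends are paid after tax, so their pre-tax equivalent is R$73,000 ÷ (1 − 0.25) = R$97,333.33.
EPS = 0 when EBIT covers interest plus the pre-tax preferred burden: R$962,000 + R$97,333.33 = R$1,059,333.33.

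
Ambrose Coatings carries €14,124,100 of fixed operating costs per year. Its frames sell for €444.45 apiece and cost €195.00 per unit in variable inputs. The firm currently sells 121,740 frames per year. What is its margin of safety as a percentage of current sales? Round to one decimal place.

53.5%

Contribution margin per unit = €444.45 − €195.00 = €249.45. Break-even units = €14,124,100 ÷ €249.45 = 56,620.97; break-even revenue = 56,620.97 × €444.45 = €25,165,188.39.
Current sales = 121,740 × €444.45 = €54,107,343.00.
Margin of safety = (€54,107,343.00 − €25,165,188.39) ÷ €54,107,343.00 = 53.5%.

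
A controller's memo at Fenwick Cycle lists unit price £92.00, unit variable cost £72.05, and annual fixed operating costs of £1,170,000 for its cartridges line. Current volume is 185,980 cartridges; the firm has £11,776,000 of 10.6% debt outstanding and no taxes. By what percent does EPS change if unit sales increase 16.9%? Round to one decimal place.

At 185,980 units, contribution = 185,980 × £19.95 = £3,710,301.00.
EBIT = £3,710,301.00 − £1,170,000 = £2,540,301.00.
Interest = £1,248,256.00, so EBIT − I = £1,292,045.00.
DCL = total CM / (EBIT − I) = £3,710,301.00 / £1,292,045.00 = 2.8716.
%ΔEPS = DCL × %ΔSales = 2.8716 × +16.9% = +48.5%.

+48.5%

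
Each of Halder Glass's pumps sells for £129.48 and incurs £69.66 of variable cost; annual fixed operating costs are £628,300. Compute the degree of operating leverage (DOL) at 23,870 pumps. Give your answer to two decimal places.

Contribution at this volume is 23,870 × £59.82 = £1,427,903.40.
Operating income = contribution − fixed costs = £1,427,903.40 − £628,300 = £799,603.40.
Degree of operating leverage = £1,427,903.40 / £799,603.40 = 1.7858.

1.79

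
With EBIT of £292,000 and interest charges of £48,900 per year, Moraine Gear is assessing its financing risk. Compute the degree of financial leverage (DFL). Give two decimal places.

Interest = £48,900.00.
Degree of financial leverage = EBIT / (EBIT − interest) = £292,000 / £243,100.00 = 1.2012.

1.20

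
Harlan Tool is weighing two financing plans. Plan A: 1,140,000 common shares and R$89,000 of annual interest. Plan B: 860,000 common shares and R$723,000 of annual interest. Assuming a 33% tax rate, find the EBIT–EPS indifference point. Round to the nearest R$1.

R$2,670,286

At indifference, (EBIT − 89,000)(1 − t)/1,140,000 = (EBIT − 723,000)(1 − t)/860,000.
Cancelling (1 − t) and cross-multiplying: 860,000·(EBIT − 89,000) = 1,140,000·(EBIT − 723,000).
EBIT × (1,140,000 − 860,000) = 723,000 × 1,140,000 − 89,000 × 860,000 = 747,680,000,000, so EBIT = 747,680,000,000 ÷ 280,000 = 2,670,285.71.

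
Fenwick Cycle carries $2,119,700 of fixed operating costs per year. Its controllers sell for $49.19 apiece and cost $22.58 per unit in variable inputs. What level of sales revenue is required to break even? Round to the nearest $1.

$3,918,378

Contribution margin per unit = $49.19 − $22.58 = $26.61, a CM ratio of $26.61 ÷ $49.19 = 0.5410.
Break-even sales = FC ÷ CM ratio = $2,119,700 × $49.19 / $26.61 = $3,918,378.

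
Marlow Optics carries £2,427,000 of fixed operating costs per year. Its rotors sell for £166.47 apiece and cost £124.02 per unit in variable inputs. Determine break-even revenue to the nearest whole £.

CM per unit = £166.47 − £124.02 = £42.45; CM ratio = £42.45 / £166.47 = 0.2550.
Break-even revenue = fixed costs × price ÷ CM = £2,427,000 × £166.47 ÷ £42.45 = £9,517,613.

£9,517,613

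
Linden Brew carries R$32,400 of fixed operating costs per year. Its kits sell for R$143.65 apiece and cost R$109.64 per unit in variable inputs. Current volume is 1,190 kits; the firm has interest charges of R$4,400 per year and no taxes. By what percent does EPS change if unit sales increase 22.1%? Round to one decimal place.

+243.6%

Contribution at this volume is 1,190 × R$34.01 = R$40,471.90.
EBIT = R$40,471.90 − R$32,400 = R$8,071.90.
After interest of R$4,400.00, pre-tax earnings = R$3,671.90.
DCL = total CM / (EBIT − I) = R$40,471.90 / R$3,671.90 = 11.0221.
%ΔEPS = DCL × %ΔSales = 11.0221 × +22.1% = +243.6%.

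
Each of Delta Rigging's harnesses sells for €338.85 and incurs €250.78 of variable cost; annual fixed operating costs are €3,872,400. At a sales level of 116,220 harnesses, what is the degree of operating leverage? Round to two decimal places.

Contribution at this volume is 116,220 × €88.07 = €10,235,495.40.
Subtracting fixed costs: EBIT = €10,235,495.40 − €3,872,400 = €6,363,095.40.
Degree of operating leverage = €10,235,495.40 / €6,363,095.40 = 1.6086.

1.61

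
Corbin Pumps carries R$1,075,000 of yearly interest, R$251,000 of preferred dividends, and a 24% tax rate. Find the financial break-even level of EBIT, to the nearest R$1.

R$1,405,263

Grossing the preferred dividend up to pre-tax terms: R$251,000 / (1 − 0.24) = R$330,263.16.
EPS = 0 when EBIT covers interest plus the pre-tax preferred burden: R$1,075,000 + R$330,263.16 = R$1,405,263.16.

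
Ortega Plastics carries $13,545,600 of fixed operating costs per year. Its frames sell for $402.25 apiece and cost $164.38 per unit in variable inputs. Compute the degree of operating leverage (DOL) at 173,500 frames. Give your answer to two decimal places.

Total contribution margin = 173,500 × $237.87 = $41,270,445.00.
Operating income = contribution − fixed costs = $41,270,445.00 − $13,545,600 = $27,724,845.00.
So DOL = total CM / EBIT = $41,270,445.00 / $27,724,845.00 = 1.4886.

1.49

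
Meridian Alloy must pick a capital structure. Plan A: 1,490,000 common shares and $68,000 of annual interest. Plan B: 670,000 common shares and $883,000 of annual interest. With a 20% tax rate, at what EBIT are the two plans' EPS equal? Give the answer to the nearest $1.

Set EPS_A = EPS_B: (EBIT − $68,000)(1 − 0.20) ÷ 1,490,000 = (EBIT − $883,000)(1 − 0.20) ÷ 670,000.
Cancelling (1 − t) and cross-multiplying: 670,000·(EBIT − 68,000) = 1,490,000·(EBIT − 883,000).
Solving, EBIT = (883,000·1,490,000 − 68,000·670,000) / (1,490,000 − 670,000) = 1,270,110,000,000 / 820,000 = 1,548,914.63.

$1,548,915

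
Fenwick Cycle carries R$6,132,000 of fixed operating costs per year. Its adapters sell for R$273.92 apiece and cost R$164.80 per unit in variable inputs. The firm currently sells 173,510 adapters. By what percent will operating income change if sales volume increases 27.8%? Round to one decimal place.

At 173,510 units, contribution = 173,510 × R$109.12 = R$18,933,411.20.
EBIT = R$18,933,411.20 − R$6,132,000 = R$12,801,411.20.
DOL = contribution ÷ EBIT = R$18,933,411.20 ÷ R$12,801,411.20 = 1.4790.
So EBIT moves 1.4790 × (+27.8%) = +41.1%.

+41.1%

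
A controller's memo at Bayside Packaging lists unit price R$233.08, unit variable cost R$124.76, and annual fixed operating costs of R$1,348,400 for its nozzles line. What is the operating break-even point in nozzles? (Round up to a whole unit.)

Contribution margin per unit = R$233.08 − R$124.76 = R$108.32.
Break-even Q = R$1,348,400 / R$108.32 = 12,448.30 → 12,449 nozzles.

12,449 nozzles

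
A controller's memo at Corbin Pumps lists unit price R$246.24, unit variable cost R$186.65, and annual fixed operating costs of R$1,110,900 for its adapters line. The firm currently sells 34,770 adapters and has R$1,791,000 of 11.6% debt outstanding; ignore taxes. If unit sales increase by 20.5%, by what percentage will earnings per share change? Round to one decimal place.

+56.4%

At 34,770 units, contribution = 34,770 × R$59.59 = R$2,071,944.30.
EBIT = R$2,071,944.30 − R$1,110,900 = R$961,044.30.
After interest of R$207,756.00, pre-tax earnings = R$753,288.30.
Degree of combined leverage = contribution ÷ (EBIT − I) = R$2,071,944.30 ÷ R$753,288.30 = 2.7505.
EPS therefore changes by 2.7505 × (+20.5%) = +56.4%.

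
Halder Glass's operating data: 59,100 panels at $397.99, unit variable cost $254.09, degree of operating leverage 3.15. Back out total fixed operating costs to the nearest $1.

$5,804,652

Contribution at this volume is 59,100 × $143.90 = $8,504,490.00.
DOL = contribution / EBIT, so EBIT = $8,504,490.00 / 3.15 = $2,699,838.10.
Fixed costs = CM − EBIT = $8,504,490.00 − $2,699,838.10 = $5,804,652.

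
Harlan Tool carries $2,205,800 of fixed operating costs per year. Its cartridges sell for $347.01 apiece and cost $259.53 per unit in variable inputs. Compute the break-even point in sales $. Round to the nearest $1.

$8,749,825

Contribution margin per unit = $347.01 − $259.53 = $87.48, a CM ratio of $87.48 ÷ $347.01 = 0.2521.
Break-even sales = FC ÷ CM ratio = $2,205,800 × $347.01 / $87.48 = $8,749,825.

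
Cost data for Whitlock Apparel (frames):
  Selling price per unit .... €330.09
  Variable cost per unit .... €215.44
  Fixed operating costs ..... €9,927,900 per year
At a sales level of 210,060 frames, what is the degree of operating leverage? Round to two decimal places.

Contribution at this volume is 210,060 × €114.65 = €24,083,379.00.
EBIT = €24,083,379.00 − €9,927,900 = €14,155,479.00.
So DOL = total CM / EBIT = €24,083,379.00 / €14,155,479.00 = 1.7013.

1.70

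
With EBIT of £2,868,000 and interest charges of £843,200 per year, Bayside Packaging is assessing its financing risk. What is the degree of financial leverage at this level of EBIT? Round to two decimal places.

Interest = £843,200.00.
Degree of financial leverage = EBIT / (EBIT − interest) = £2,868,000 / £2,024,800.00 = 1.4164.

1.42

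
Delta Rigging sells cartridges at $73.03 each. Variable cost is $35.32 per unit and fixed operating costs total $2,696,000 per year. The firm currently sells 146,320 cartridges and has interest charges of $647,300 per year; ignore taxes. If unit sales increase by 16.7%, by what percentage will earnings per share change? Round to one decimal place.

+42.4%

Contribution at this volume is 146,320 × $37.71 = $5,517,727.20.
EBIT = $5,517,727.20 − $2,696,000 = $2,821,727.20.
After interest of $647,300.00, pre-tax earnings = $2,174,427.20.
Degree of combined leverage = contribution ÷ (EBIT − I) = $5,517,727.20 ÷ $2,174,427.20 = 2.5376.
%ΔEPS = DCL × %ΔSales = 2.5376 × +16.7% = +42.4%.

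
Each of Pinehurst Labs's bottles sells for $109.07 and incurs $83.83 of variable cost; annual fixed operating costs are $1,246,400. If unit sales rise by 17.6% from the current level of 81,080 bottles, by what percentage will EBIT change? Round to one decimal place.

Contribution at this volume is 81,080 × $25.24 = $2,046,459.20.
EBIT = $2,046,459.20 − $1,246,400 = $800,059.20.
Degree of operating leverage = $2,046,459.20 / $800,059.20 = 2.5579.
Operating income changes by 2.5579 × +17.6% = +45.0%.

+45.0%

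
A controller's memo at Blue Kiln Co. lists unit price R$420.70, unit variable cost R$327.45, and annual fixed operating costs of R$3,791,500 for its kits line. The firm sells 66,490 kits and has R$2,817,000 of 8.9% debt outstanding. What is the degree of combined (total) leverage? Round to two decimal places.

Total contribution margin = 66,490 × R$93.25 = R$6,200,192.50.
Operating income = contribution − fixed costs = R$6,200,192.50 − R$3,791,500 = R$2,408,692.50. Interest = R$250,713.00, so EBIT − I = R$2,157,979.50.
Degree of total leverage = total CM / (EBIT − interest) = R$6,200,192.50 / R$2,157,979.50 = 2.8731.

2.87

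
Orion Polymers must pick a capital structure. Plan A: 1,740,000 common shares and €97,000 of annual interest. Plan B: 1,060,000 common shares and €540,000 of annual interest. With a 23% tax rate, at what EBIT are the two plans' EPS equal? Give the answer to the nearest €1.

Set EPS_A = EPS_B: (EBIT − €97,000)(1 − 0.23) ÷ 1,740,000 = (EBIT − €540,000)(1 − 0.23) ÷ 1,060,000.
Cancelling (1 − t) and cross-multiplying: 1,060,000·(EBIT − 97,000) = 1,740,000·(EBIT − 540,000).
Solving, EBIT = (540,000·1,740,000 − 97,000·1,060,000) / (1,740,000 − 1,060,000) = 836,780,000,000 / 680,000 = 1,230,558.82.

€1,230,559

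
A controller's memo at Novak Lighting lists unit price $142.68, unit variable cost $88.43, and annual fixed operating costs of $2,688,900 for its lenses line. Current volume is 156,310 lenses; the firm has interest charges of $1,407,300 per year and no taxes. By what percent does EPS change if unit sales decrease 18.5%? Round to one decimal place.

Contribution at this volume is 156,310 × $54.25 = $8,479,817.50.
EBIT = $8,479,817.50 − $2,688,900 = $5,790,917.50.
Interest = $1,407,300.00, so EBIT − I = $4,383,617.50.
DCL = total CM / (EBIT − I) = $8,479,817.50 / $4,383,617.50 = 1.9344.
%ΔEPS = DCL × %ΔSales = 1.9344 × -18.5% = -35.8%.

-35.8%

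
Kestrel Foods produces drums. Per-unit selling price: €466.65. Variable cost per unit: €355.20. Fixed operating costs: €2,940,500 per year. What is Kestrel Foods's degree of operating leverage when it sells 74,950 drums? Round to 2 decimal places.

At 74,950 units, contribution = 74,950 × €111.45 = €8,353,177.50.
Operating income = contribution − fixed costs = €8,353,177.50 − €2,940,500 = €5,412,677.50.
DOL = contribution ÷ EBIT = €8,353,177.50 ÷ €5,412,677.50 = 1.5433.

1.54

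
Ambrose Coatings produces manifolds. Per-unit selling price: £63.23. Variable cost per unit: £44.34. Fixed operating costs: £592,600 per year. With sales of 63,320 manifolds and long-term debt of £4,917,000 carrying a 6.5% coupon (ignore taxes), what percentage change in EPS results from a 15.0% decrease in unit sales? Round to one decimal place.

-63.2%

Total contribution margin = 63,320 × £18.89 = £1,196,114.80.
Operating income = contribution − fixed costs = £1,196,114.80 − £592,600 = £603,514.80.
After interest of £319,605.00, pre-tax earnings = £283,909.80.
DCL = total CM / (EBIT − I) = £1,196,114.80 / £283,909.80 = 4.2130.
EPS therefore changes by 4.2130 × (-15.0%) = -63.2%.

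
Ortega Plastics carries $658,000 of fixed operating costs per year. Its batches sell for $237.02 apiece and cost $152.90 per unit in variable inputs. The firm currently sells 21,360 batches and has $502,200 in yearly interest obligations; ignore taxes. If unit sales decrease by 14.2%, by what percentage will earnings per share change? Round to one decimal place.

-40.1%

Total contribution margin = 21,360 × $84.12 = $1,796,803.20.
Subtracting fixed costs: EBIT = $1,796,803.20 − $658,000 = $1,138,803.20.
After interest of $502,200.00, pre-tax earnings = $636,603.20.
DCL = total CM / (EBIT − I) = $1,796,803.20 / $636,603.20 = 2.8225.
EPS therefore changes by 2.8225 × (-14.2%) = -40.1%.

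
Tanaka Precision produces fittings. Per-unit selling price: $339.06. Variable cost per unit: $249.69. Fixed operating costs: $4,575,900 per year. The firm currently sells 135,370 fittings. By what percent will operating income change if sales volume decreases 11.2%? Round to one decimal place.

At 135,370 units, contribution = 135,370 × $89.37 = $12,098,016.90.
Subtracting fixed costs: EBIT = $12,098,016.90 − $4,575,900 = $7,522,116.90.
So DOL = total CM / EBIT = $12,098,016.90 / $7,522,116.90 = 1.6083.
%ΔEBIT = DOL × %ΔSales = 1.6083 × -11.2% = -18.0%.

-18.0%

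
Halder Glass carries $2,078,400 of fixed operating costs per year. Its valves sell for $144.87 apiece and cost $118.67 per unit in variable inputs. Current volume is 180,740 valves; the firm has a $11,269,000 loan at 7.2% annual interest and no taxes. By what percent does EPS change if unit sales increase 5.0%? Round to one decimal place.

+12.8%

At 180,740 units, contribution = 180,740 × $26.20 = $4,735,388.00.
EBIT = $4,735,388.00 − $2,078,400 = $2,656,988.00.
After interest of $811,368.00, pre-tax earnings = $1,845,620.00.
Degree of combined leverage = contribution ÷ (EBIT − I) = $4,735,388.00 ÷ $1,845,620.00 = 2.5657.
%ΔEPS = DCL × %ΔSales = 2.5657 × +5.0% = +12.8%.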